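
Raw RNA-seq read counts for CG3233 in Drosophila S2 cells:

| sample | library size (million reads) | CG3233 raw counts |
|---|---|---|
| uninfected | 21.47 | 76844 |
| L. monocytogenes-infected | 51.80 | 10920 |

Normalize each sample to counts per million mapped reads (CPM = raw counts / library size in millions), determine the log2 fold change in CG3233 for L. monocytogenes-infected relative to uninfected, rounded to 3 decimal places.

CPM(uninfected) = 76844 / 21.47 = 3579.1337
CPM(L. monocytogenes-infected) = 10920 / 51.80 = 210.8108
Fold change = 210.8108 / 3579.1337 = 0.05890
log2(0.05890) = -4.0856

-4.086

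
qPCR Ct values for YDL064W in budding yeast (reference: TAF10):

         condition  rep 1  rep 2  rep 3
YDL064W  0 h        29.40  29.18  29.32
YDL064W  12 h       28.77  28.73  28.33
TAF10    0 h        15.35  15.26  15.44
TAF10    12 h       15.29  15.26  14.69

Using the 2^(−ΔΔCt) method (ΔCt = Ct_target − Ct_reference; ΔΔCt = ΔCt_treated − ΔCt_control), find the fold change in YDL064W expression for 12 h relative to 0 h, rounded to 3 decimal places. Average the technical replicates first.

1.338

Mean Ct: YDL064W 0 h 29.300; YDL064W 12 h 28.610; TAF10 0 h 15.350; TAF10 12 h 15.080
ΔCt(0 h) = 29.300 − 15.350 = 13.950
ΔCt(12 h) = 28.610 − 15.080 = 13.530
ΔΔCt = 13.530 − 13.950 = -0.420
Fold change = 2^(−(-0.420)) = 2^0.420 = 1.3379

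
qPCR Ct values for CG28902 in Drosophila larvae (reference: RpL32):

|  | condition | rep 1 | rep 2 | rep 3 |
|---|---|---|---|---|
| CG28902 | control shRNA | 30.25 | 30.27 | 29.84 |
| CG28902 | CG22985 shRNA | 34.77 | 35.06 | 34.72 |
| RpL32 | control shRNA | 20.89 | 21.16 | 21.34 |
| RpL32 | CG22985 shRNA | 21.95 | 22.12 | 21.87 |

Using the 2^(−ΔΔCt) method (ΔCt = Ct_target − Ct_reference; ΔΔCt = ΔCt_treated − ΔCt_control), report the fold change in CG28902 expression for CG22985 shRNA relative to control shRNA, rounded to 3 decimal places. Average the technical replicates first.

Mean Ct: CG28902 control shRNA 30.120; CG28902 CG22985 shRNA 34.850; RpL32 control shRNA 21.130; RpL32 CG22985 shRNA 21.980
ΔCt(control shRNA) = 30.120 − 21.130 = 8.990
ΔCt(CG22985 shRNA) = 34.850 − 21.980 = 12.870
ΔΔCt = 12.870 − 8.990 = 3.880
Fold change = 2^(−3.880) = 0.0679

0.068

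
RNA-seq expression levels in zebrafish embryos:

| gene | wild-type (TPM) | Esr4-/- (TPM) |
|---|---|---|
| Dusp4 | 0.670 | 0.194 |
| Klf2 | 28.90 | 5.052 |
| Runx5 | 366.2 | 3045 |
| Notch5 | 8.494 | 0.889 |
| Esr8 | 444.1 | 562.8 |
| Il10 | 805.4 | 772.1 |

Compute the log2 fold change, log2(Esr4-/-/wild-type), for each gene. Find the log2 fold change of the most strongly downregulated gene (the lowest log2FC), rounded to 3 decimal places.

log2(0.194/0.670) = -1.788  (Dusp4)
log2(5.052/28.90) = -2.516  (Klf2)
log2(3045/366.2) = 3.056  (Runx5)
log2(0.889/8.494) = -3.256  (Notch5)
log2(562.8/444.1) = 0.342  (Esr8)
log2(772.1/805.4) = -0.061  (Il10)
Notch5 is most strongly downregulated.

-3.256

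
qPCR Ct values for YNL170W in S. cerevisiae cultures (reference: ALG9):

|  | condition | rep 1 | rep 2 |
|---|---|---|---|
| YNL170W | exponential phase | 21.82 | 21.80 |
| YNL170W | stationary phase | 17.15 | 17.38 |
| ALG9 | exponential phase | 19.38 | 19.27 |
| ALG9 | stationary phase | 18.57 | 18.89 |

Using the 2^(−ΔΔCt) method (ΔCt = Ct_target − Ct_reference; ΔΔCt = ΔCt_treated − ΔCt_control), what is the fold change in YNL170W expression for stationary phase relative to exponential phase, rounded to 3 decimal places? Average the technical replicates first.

15.455

Mean Ct: YNL170W exponential phase 21.810; YNL170W stationary phase 17.265; ALG9 exponential phase 19.325; ALG9 stationary phase 18.730
ΔCt(exponential phase) = 21.810 − 19.325 = 2.485
ΔCt(stationary phase) = 17.265 − 18.730 = -1.465
ΔΔCt = -1.465 − 2.485 = -3.950
Fold change = 2^(−(-3.950)) = 2^3.950 = 15.4550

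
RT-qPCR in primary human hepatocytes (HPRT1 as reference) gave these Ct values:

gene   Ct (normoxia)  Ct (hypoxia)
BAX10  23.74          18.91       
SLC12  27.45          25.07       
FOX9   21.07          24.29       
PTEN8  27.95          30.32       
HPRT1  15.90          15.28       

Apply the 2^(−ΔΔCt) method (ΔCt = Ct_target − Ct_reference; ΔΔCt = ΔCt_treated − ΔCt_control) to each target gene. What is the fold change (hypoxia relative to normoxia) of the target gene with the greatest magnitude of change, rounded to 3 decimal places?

BAX10: ΔΔCt = (18.91−15.28) − (23.74−15.90) = 3.63 − 7.84 = -4.21; fold change = 2^4.21 = 18.507
SLC12: ΔΔCt = (25.07−15.28) − (27.45−15.90) = 9.79 − 11.55 = -1.76; fold change = 2^1.76 = 3.387
FOX9: ΔΔCt = (24.29−15.28) − (21.07−15.90) = 9.01 − 5.17 = 3.84; fold change = 2^-3.84 = 0.070
PTEN8: ΔΔCt = (30.32−15.28) − (27.95−15.90) = 15.04 − 12.05 = 2.99; fold change = 2^-2.99 = 0.126
BAX10 has the largest |ΔΔCt| = 4.21.

18.507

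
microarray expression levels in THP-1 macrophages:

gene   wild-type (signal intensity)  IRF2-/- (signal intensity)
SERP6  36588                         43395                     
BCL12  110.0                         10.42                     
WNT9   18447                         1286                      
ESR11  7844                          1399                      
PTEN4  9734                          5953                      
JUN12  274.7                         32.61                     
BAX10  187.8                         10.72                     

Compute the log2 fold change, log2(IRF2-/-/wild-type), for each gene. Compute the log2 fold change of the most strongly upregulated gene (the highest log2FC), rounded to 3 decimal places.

log2(43395/36588) = 0.246  (SERP6)
log2(10.42/110.0) = -3.400  (BCL12)
log2(1286/18447) = -3.842  (WNT9)
log2(1399/7844) = -2.487  (ESR11)
log2(5953/9734) = -0.709  (PTEN4)
log2(32.61/274.7) = -3.074  (JUN12)
log2(10.72/187.8) = -4.131  (BAX10)
SERP6 is most strongly upregulated.

0.246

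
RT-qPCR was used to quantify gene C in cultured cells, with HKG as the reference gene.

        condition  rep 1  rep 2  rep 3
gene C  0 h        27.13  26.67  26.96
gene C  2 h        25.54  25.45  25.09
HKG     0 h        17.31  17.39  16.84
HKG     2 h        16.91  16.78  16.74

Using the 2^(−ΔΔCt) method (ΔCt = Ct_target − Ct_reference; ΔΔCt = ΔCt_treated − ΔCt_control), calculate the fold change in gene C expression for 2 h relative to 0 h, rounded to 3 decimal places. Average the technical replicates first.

2.282

Mean Ct: gene C 0 h 26.920; gene C 2 h 25.360; HKG 0 h 17.180; HKG 2 h 16.810
ΔCt(0 h) = 26.920 − 17.180 = 9.740
ΔCt(2 h) = 25.360 − 16.810 = 8.550
ΔΔCt = 8.550 − 9.740 = -1.190
Fold change = 2^(−(-1.190)) = 2^1.190 = 2.2815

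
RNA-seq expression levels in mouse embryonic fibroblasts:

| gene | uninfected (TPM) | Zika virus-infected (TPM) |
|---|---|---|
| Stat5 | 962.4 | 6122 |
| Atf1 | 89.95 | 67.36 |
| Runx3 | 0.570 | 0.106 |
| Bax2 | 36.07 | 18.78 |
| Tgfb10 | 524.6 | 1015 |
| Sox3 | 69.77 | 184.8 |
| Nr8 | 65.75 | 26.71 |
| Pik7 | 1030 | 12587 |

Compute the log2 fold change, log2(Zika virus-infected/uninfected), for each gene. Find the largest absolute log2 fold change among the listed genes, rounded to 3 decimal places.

3.611

log2(6122/962.4) = 2.669  (Stat5)
log2(67.36/89.95) = -0.417  (Atf1)
log2(0.106/0.570) = -2.427  (Runx3)
log2(18.78/36.07) = -0.942  (Bax2)
log2(1015/524.6) = 0.952  (Tgfb10)
log2(184.8/69.77) = 1.405  (Sox3)
log2(26.71/65.75) = -1.300  (Nr8)
log2(12587/1030) = 3.611  (Pik7)
The largest magnitude belongs to Pik7.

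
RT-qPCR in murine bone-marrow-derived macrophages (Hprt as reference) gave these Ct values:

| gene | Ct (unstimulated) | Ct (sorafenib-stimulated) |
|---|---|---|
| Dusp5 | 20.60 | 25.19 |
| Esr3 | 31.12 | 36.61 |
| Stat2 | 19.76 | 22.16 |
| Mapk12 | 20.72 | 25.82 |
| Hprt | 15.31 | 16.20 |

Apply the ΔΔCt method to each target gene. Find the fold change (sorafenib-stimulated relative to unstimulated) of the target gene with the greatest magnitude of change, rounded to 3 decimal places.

0.041

Dusp5: ΔΔCt = (25.19−16.20) − (20.60−15.31) = 8.99 − 5.29 = 3.70; fold change = 2^-3.70 = 0.077
Esr3: ΔΔCt = (36.61−16.20) − (31.12−15.31) = 20.41 − 15.81 = 4.60; fold change = 2^-4.60 = 0.041
Stat2: ΔΔCt = (22.16−16.20) − (19.76−15.31) = 5.96 − 4.45 = 1.51; fold change = 2^-1.51 = 0.351
Mapk12: ΔΔCt = (25.82−16.20) − (20.72−15.31) = 9.62 − 5.41 = 4.21; fold change = 2^-4.21 = 0.054
Esr3 has the largest |ΔΔCt| = 4.60.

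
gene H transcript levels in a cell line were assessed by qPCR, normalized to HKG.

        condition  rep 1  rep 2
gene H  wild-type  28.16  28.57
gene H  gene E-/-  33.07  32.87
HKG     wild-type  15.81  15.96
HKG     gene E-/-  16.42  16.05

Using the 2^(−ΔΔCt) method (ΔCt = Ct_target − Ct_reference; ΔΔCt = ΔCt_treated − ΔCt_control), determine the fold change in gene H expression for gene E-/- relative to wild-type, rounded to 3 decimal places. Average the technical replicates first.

0.052

Mean Ct: gene H wild-type 28.365; gene H gene E-/- 32.970; HKG wild-type 15.885; HKG gene E-/- 16.235
ΔCt(wild-type) = 28.365 − 15.885 = 12.480
ΔCt(gene E-/-) = 32.970 − 16.235 = 16.735
ΔΔCt = 16.735 − 12.480 = 4.255
Fold change = 2^(−4.255) = 0.0524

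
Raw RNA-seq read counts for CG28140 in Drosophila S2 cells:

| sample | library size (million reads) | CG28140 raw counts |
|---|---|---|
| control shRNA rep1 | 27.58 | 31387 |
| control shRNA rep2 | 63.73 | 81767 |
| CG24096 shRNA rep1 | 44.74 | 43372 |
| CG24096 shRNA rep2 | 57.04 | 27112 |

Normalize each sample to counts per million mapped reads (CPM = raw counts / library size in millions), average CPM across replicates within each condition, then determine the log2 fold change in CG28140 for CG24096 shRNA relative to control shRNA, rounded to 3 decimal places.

CPM(control shRNA rep1) = 31387 / 27.58 = 1138.0348
CPM(control shRNA rep2) = 81767 / 63.73 = 1283.0221
CPM(CG24096 shRNA rep1) = 43372 / 44.74 = 969.4233
CPM(CG24096 shRNA rep2) = 27112 / 57.04 = 475.3156
mean CPM(control shRNA) = 1210.5285; mean CPM(CG24096 shRNA) = 722.3695
Fold change = 722.3695 / 1210.5285 = 0.59674
log2(0.59674) = -0.7448

-0.745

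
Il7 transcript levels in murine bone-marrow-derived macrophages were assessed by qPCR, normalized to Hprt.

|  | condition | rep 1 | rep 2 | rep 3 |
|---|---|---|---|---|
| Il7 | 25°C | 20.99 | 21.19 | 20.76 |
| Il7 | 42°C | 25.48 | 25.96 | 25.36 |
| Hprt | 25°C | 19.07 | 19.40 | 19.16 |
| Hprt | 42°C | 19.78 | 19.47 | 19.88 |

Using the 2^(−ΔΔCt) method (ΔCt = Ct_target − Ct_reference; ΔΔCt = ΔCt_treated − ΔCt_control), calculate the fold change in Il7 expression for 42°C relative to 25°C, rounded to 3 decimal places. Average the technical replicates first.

0.058

Mean Ct: Il7 25°C 20.980; Il7 42°C 25.600; Hprt 25°C 19.210; Hprt 42°C 19.710
ΔCt(25°C) = 20.980 − 19.210 = 1.770
ΔCt(42°C) = 25.600 − 19.710 = 5.890
ΔΔCt = 5.890 − 1.770 = 4.120
Fold change = 2^(−4.120) = 0.0575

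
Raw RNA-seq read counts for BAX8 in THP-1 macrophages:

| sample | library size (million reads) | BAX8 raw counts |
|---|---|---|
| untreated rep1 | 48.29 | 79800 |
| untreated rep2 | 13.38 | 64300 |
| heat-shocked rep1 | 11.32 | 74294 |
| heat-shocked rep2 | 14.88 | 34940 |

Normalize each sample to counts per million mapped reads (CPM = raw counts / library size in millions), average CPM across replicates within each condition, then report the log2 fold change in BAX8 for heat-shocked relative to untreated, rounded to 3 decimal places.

0.464

CPM(untreated rep1) = 79800 / 48.29 = 1652.5160
CPM(untreated rep2) = 64300 / 13.38 = 4805.6801
CPM(heat-shocked rep1) = 74294 / 11.32 = 6563.0742
CPM(heat-shocked rep2) = 34940 / 14.88 = 2348.1183
mean CPM(untreated) = 3229.0981; mean CPM(heat-shocked) = 4455.5962
Fold change = 4455.5962 / 3229.0981 = 1.37983
log2(1.37983) = 0.4645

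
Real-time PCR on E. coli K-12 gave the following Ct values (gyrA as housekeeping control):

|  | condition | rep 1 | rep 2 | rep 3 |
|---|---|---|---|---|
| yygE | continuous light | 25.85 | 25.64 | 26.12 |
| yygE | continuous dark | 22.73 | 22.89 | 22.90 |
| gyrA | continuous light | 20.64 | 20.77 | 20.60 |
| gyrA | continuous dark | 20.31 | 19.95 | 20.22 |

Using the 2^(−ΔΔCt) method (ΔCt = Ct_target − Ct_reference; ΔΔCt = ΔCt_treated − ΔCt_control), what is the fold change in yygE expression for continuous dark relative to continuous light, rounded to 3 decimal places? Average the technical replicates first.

Mean Ct: yygE continuous light 25.870; yygE continuous dark 22.840; gyrA continuous light 20.670; gyrA continuous dark 20.160
ΔCt(continuous light) = 25.870 − 20.670 = 5.200
ΔCt(continuous dark) = 22.840 − 20.160 = 2.680
ΔΔCt = 2.680 − 5.200 = -2.520
Fold change = 2^(−(-2.520)) = 2^2.520 = 5.7358

5.736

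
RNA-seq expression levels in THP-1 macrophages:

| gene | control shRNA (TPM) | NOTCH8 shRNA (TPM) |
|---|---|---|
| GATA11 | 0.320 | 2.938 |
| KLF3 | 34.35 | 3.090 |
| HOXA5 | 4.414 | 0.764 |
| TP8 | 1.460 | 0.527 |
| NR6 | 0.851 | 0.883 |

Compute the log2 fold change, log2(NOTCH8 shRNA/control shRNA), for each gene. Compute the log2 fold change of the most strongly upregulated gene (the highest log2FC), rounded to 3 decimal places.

log2(2.938/0.320) = 3.199  (GATA11)
log2(3.090/34.35) = -3.475  (KLF3)
log2(0.764/4.414) = -2.530  (HOXA5)
log2(0.527/1.460) = -1.470  (TP8)
log2(0.883/0.851) = 0.053  (NR6)
GATA11 is most strongly upregulated.

3.199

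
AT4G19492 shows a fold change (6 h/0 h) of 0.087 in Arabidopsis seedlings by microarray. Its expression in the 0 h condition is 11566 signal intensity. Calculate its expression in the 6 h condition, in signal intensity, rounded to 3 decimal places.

6 h expression = 11566 × 0.087 = 1006.242

1006.242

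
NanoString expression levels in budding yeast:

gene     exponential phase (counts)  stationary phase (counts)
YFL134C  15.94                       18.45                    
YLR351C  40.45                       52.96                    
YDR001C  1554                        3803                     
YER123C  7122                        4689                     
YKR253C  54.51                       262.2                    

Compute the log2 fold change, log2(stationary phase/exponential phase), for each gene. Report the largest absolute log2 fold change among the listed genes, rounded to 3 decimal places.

2.266

log2(18.45/15.94) = 0.211  (YFL134C)
log2(52.96/40.45) = 0.389  (YLR351C)
log2(3803/1554) = 1.291  (YDR001C)
log2(4689/7122) = -0.603  (YER123C)
log2(262.2/54.51) = 2.266  (YKR253C)
The largest magnitude belongs to YKR253C.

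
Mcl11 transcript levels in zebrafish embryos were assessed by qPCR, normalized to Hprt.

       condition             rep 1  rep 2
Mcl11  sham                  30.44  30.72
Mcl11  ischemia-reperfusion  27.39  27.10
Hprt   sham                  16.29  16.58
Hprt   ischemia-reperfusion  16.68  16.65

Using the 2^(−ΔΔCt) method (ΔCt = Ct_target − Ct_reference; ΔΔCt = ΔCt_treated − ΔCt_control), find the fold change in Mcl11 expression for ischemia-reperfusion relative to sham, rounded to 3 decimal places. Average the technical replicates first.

Mean Ct: Mcl11 sham 30.580; Mcl11 ischemia-reperfusion 27.245; Hprt sham 16.435; Hprt ischemia-reperfusion 16.665
ΔCt(sham) = 30.580 − 16.435 = 14.145
ΔCt(ischemia-reperfusion) = 27.245 − 16.665 = 10.580
ΔΔCt = 10.580 − 14.145 = -3.565
Fold change = 2^(−(-3.565)) = 2^3.565 = 11.8351

11.835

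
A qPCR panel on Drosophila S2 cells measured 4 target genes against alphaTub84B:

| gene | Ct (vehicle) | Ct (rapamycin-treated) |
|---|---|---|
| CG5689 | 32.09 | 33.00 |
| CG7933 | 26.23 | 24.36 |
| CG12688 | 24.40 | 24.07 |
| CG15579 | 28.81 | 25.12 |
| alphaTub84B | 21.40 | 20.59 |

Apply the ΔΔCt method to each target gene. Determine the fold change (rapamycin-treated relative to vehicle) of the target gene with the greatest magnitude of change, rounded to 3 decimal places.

CG5689: ΔΔCt = (33.00−20.59) − (32.09−21.40) = 12.41 − 10.69 = 1.72; fold change = 2^-1.72 = 0.304
CG7933: ΔΔCt = (24.36−20.59) − (26.23−21.40) = 3.77 − 4.83 = -1.06; fold change = 2^1.06 = 2.085
CG12688: ΔΔCt = (24.07−20.59) − (24.40−21.40) = 3.48 − 3.00 = 0.48; fold change = 2^-0.48 = 0.717
CG15579: ΔΔCt = (25.12−20.59) − (28.81−21.40) = 4.53 − 7.41 = -2.88; fold change = 2^2.88 = 7.362
CG15579 has the largest |ΔΔCt| = 2.88.

7.362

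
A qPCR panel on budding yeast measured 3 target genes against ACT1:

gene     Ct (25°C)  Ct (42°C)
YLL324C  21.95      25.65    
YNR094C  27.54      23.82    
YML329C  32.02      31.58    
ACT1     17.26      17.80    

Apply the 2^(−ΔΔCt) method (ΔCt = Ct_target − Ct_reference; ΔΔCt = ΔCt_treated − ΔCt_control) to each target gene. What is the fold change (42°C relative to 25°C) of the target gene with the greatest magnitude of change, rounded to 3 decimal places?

YLL324C: ΔΔCt = (25.65−17.80) − (21.95−17.26) = 7.85 − 4.69 = 3.16; fold change = 2^-3.16 = 0.112
YNR094C: ΔΔCt = (23.82−17.80) − (27.54−17.26) = 6.02 − 10.28 = -4.26; fold change = 2^4.26 = 19.160
YML329C: ΔΔCt = (31.58−17.80) − (32.02−17.26) = 13.78 − 14.76 = -0.98; fold change = 2^0.98 = 1.972
YNR094C has the largest |ΔΔCt| = 4.26.

19.160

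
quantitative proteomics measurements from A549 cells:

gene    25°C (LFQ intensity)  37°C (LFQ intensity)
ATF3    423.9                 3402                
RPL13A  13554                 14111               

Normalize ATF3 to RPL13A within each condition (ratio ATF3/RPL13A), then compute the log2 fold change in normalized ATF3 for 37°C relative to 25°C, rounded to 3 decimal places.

ATF3/RPL13A (25°C) = 423.9 / 13554 = 0.031275
ATF3/RPL13A (37°C) = 3402 / 14111 = 0.24109
Fold change = 0.24109 / 0.031275 = 7.7087
log2(7.7087) = 2.9465

2.946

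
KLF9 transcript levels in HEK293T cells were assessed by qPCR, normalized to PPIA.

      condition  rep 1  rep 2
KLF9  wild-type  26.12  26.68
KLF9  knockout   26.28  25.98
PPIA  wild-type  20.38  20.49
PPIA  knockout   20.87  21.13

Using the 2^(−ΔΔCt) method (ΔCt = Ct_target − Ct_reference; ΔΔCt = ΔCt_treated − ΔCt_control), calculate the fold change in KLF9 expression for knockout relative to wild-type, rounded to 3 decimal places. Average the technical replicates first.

1.784

Mean Ct: KLF9 wild-type 26.400; KLF9 knockout 26.130; PPIA wild-type 20.435; PPIA knockout 21.000
ΔCt(wild-type) = 26.400 − 20.435 = 5.965
ΔCt(knockout) = 26.130 − 21.000 = 5.130
ΔΔCt = 5.130 − 5.965 = -0.835
Fold change = 2^(−(-0.835)) = 2^0.835 = 1.7839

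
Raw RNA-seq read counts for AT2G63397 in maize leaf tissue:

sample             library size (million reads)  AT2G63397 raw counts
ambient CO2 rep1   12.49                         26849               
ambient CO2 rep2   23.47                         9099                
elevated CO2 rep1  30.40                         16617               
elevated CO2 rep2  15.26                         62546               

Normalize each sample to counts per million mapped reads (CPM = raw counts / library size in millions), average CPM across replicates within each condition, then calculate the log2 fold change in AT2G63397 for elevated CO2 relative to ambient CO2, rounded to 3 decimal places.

0.872

CPM(ambient CO2 rep1) = 26849 / 12.49 = 2149.6397
CPM(ambient CO2 rep2) = 9099 / 23.47 = 387.6864
CPM(elevated CO2 rep1) = 16617 / 30.40 = 546.6118
CPM(elevated CO2 rep2) = 62546 / 15.26 = 4098.6894
mean CPM(ambient CO2) = 1268.6631; mean CPM(elevated CO2) = 2322.6506
Fold change = 2322.6506 / 1268.6631 = 1.83079
log2(1.83079) = 0.8725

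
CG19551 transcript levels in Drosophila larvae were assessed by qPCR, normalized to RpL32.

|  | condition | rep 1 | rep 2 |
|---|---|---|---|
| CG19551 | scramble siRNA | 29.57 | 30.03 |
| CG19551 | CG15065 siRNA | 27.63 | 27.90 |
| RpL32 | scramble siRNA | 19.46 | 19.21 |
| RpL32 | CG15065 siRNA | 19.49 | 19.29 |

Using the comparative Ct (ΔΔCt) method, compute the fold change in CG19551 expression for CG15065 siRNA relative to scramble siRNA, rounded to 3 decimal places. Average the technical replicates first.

Mean Ct: CG19551 scramble siRNA 29.800; CG19551 CG15065 siRNA 27.765; RpL32 scramble siRNA 19.335; RpL32 CG15065 siRNA 19.390
ΔCt(scramble siRNA) = 29.800 − 19.335 = 10.465
ΔCt(CG15065 siRNA) = 27.765 − 19.390 = 8.375
ΔΔCt = 8.375 − 10.465 = -2.090
Fold change = 2^(−(-2.090)) = 2^2.090 = 4.2575

4.257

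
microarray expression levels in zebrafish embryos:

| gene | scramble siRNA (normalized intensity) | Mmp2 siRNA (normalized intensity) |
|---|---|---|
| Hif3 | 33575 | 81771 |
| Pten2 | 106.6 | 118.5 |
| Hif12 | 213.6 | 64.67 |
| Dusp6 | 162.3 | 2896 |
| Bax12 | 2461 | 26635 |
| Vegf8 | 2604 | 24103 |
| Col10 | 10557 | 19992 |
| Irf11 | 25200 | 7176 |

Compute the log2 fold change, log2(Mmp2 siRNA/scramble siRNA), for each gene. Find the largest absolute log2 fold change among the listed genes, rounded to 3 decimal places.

log2(81771/33575) = 1.284  (Hif3)
log2(118.5/106.6) = 0.153  (Pten2)
log2(64.67/213.6) = -1.724  (Hif12)
log2(2896/162.3) = 4.157  (Dusp6)
log2(26635/2461) = 3.436  (Bax12)
log2(24103/2604) = 3.210  (Vegf8)
log2(19992/10557) = 0.921  (Col10)
log2(7176/25200) = -1.812  (Irf11)
The largest magnitude belongs to Dusp6.

4.157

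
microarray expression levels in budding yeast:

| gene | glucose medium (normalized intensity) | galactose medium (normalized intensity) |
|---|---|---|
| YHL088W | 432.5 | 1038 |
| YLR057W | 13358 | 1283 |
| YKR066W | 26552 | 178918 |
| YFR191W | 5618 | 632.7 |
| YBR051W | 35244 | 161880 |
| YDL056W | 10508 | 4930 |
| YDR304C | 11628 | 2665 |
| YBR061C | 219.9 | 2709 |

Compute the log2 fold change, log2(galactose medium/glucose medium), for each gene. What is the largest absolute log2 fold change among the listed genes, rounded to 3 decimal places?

3.623

log2(1038/432.5) = 1.263  (YHL088W)
log2(1283/13358) = -3.380  (YLR057W)
log2(178918/26552) = 2.752  (YKR066W)
log2(632.7/5618) = -3.150  (YFR191W)
log2(161880/35244) = 2.199  (YBR051W)
log2(4930/10508) = -1.092  (YDL056W)
log2(2665/11628) = -2.125  (YDR304C)
log2(2709/219.9) = 3.623  (YBR061C)
The largest magnitude belongs to YBR061C.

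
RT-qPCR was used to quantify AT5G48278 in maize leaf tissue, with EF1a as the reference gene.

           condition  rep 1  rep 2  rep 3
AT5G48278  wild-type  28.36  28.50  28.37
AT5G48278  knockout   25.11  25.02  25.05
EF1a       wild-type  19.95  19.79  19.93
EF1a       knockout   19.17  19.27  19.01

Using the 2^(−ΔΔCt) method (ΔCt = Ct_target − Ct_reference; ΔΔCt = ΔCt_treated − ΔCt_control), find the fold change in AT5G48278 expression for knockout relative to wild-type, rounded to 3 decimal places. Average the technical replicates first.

6.105

Mean Ct: AT5G48278 wild-type 28.410; AT5G48278 knockout 25.060; EF1a wild-type 19.890; EF1a knockout 19.150
ΔCt(wild-type) = 28.410 − 19.890 = 8.520
ΔCt(knockout) = 25.060 − 19.150 = 5.910
ΔΔCt = 5.910 − 8.520 = -2.610
Fold change = 2^(−(-2.610)) = 2^2.610 = 6.1050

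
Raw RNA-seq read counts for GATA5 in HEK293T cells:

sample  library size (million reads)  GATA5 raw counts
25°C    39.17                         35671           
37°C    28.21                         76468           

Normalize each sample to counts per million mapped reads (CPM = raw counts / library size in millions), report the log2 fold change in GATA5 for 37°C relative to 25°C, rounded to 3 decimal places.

1.574

CPM(25°C) = 35671 / 39.17 = 910.6714
CPM(37°C) = 76468 / 28.21 = 2710.6700
Fold change = 2710.6700 / 910.6714 = 2.97656
log2(2.97656) = 1.5736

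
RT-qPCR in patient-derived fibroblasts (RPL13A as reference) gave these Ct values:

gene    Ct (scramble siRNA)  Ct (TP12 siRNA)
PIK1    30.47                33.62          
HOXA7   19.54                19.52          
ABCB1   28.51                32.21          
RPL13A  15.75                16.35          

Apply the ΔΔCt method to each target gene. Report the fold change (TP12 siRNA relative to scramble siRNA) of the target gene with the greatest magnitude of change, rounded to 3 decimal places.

PIK1: ΔΔCt = (33.62−16.35) − (30.47−15.75) = 17.27 − 14.72 = 2.55; fold change = 2^-2.55 = 0.171
HOXA7: ΔΔCt = (19.52−16.35) − (19.54−15.75) = 3.17 − 3.79 = -0.62; fold change = 2^0.62 = 1.537
ABCB1: ΔΔCt = (32.21−16.35) − (28.51−15.75) = 15.86 − 12.76 = 3.10; fold change = 2^-3.10 = 0.117
ABCB1 has the largest |ΔΔCt| = 3.10.

0.117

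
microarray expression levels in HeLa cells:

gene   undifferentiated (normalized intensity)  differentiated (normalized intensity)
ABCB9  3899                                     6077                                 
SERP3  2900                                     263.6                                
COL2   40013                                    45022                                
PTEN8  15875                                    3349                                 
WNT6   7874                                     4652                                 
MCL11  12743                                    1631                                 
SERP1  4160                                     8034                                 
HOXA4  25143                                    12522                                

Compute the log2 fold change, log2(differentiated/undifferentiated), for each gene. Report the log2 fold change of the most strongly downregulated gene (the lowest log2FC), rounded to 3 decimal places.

log2(6077/3899) = 0.640  (ABCB9)
log2(263.6/2900) = -3.460  (SERP3)
log2(45022/40013) = 0.170  (COL2)
log2(3349/15875) = -2.245  (PTEN8)
log2(4652/7874) = -0.759  (WNT6)
log2(1631/12743) = -2.966  (MCL11)
log2(8034/4160) = 0.950  (SERP1)
log2(12522/25143) = -1.006  (HOXA4)
SERP3 is most strongly downregulated.

-3.460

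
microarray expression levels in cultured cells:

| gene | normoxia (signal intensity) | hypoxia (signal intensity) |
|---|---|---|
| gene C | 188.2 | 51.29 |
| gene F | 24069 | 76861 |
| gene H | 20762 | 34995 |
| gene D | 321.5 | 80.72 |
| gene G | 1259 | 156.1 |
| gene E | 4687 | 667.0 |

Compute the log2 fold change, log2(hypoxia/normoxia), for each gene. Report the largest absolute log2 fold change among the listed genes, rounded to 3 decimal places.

3.012

log2(51.29/188.2) = -1.876  (gene C)
log2(76861/24069) = 1.675  (gene F)
log2(34995/20762) = 0.753  (gene H)
log2(80.72/321.5) = -1.994  (gene D)
log2(156.1/1259) = -3.012  (gene G)
log2(667.0/4687) = -2.813  (gene E)
The largest magnitude belongs to gene G.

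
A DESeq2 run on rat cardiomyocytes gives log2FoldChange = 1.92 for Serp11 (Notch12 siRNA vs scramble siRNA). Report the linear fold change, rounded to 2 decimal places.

3.78

Fold change = 2^(1.92) = 3.784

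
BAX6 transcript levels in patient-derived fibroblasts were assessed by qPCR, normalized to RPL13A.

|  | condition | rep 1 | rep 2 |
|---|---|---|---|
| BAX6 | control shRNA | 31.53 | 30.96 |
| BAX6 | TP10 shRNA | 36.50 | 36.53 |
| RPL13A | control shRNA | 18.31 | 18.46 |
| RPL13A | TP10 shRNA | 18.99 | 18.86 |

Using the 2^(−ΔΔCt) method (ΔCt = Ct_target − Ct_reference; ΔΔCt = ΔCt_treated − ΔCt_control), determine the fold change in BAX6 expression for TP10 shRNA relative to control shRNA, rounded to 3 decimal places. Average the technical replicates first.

0.038

Mean Ct: BAX6 control shRNA 31.245; BAX6 TP10 shRNA 36.515; RPL13A control shRNA 18.385; RPL13A TP10 shRNA 18.925
ΔCt(control shRNA) = 31.245 − 18.385 = 12.860
ΔCt(TP10 shRNA) = 36.515 − 18.925 = 17.590
ΔΔCt = 17.590 − 12.860 = 4.730
Fold change = 2^(−4.730) = 0.0377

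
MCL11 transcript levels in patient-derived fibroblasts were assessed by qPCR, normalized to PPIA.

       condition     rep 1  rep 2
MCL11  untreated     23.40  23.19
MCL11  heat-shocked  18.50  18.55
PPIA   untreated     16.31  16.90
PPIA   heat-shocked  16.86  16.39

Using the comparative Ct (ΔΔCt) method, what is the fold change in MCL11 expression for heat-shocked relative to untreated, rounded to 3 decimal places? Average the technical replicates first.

Mean Ct: MCL11 untreated 23.295; MCL11 heat-shocked 18.525; PPIA untreated 16.605; PPIA heat-shocked 16.625
ΔCt(untreated) = 23.295 − 16.605 = 6.690
ΔCt(heat-shocked) = 18.525 − 16.625 = 1.900
ΔΔCt = 1.900 − 6.690 = -4.790
Fold change = 2^(−(-4.790)) = 2^4.790 = 27.6652

27.665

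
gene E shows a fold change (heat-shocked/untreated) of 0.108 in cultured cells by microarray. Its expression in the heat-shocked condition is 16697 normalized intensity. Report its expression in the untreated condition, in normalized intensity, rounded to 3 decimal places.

154601.852

untreated expression = 16697 / 0.108 = 154601.852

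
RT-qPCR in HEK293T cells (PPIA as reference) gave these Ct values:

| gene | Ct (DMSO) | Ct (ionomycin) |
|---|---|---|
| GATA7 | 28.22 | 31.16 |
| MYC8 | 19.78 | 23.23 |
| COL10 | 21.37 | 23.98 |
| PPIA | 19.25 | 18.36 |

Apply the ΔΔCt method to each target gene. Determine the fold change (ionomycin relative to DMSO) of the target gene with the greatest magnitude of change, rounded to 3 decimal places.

GATA7: ΔΔCt = (31.16−18.36) − (28.22−19.25) = 12.80 − 8.97 = 3.83; fold change = 2^-3.83 = 0.070
MYC8: ΔΔCt = (23.23−18.36) − (19.78−19.25) = 4.87 − 0.53 = 4.34; fold change = 2^-4.34 = 0.049
COL10: ΔΔCt = (23.98−18.36) − (21.37−19.25) = 5.62 − 2.12 = 3.50; fold change = 2^-3.50 = 0.088
MYC8 has the largest |ΔΔCt| = 4.34.

0.049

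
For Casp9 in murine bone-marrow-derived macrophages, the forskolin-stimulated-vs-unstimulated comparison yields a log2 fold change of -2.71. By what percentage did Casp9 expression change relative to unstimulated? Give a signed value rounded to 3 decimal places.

Fold change = 2^(-2.71) = 0.1528
Percent change = (FC − 1) × 100% = (0.1528 − 1) × 100 = -84.717%

-84.717%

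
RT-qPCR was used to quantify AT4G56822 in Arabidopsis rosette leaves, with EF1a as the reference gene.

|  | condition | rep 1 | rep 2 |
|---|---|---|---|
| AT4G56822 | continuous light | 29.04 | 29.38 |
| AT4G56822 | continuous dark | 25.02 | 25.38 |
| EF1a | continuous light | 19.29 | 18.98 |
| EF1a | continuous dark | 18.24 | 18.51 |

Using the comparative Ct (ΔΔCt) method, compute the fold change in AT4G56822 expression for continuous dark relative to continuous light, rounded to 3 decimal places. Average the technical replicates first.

Mean Ct: AT4G56822 continuous light 29.210; AT4G56822 continuous dark 25.200; EF1a continuous light 19.135; EF1a continuous dark 18.375
ΔCt(continuous light) = 29.210 − 19.135 = 10.075
ΔCt(continuous dark) = 25.200 − 18.375 = 6.825
ΔΔCt = 6.825 − 10.075 = -3.250
Fold change = 2^(−(-3.250)) = 2^3.250 = 9.5137

9.514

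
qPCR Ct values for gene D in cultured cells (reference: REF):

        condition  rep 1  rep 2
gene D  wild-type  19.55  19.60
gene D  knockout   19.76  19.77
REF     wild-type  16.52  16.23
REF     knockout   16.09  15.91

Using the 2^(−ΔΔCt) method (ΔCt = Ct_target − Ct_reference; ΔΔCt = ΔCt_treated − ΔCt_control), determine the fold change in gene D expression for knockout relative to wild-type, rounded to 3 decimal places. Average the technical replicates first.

Mean Ct: gene D wild-type 19.575; gene D knockout 19.765; REF wild-type 16.375; REF knockout 16.000
ΔCt(wild-type) = 19.575 − 16.375 = 3.200
ΔCt(knockout) = 19.765 − 16.000 = 3.765
ΔΔCt = 3.765 − 3.200 = 0.565
Fold change = 2^(−0.565) = 0.6760

0.676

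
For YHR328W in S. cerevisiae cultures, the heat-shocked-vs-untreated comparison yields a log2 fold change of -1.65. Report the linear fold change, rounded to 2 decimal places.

Fold change = 2^(-1.65) = 0.319

0.32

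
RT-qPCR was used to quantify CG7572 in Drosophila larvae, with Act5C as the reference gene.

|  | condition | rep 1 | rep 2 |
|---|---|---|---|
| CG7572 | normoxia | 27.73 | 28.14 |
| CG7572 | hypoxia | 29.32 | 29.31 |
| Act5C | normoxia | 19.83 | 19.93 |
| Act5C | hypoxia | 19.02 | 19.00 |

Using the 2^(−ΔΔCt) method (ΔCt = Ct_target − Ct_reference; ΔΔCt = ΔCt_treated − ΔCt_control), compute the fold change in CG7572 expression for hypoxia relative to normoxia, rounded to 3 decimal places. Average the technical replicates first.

Mean Ct: CG7572 normoxia 27.935; CG7572 hypoxia 29.315; Act5C normoxia 19.880; Act5C hypoxia 19.010
ΔCt(normoxia) = 27.935 − 19.880 = 8.055
ΔCt(hypoxia) = 29.315 − 19.010 = 10.305
ΔΔCt = 10.305 − 8.055 = 2.250
Fold change = 2^(−2.250) = 0.2102

0.210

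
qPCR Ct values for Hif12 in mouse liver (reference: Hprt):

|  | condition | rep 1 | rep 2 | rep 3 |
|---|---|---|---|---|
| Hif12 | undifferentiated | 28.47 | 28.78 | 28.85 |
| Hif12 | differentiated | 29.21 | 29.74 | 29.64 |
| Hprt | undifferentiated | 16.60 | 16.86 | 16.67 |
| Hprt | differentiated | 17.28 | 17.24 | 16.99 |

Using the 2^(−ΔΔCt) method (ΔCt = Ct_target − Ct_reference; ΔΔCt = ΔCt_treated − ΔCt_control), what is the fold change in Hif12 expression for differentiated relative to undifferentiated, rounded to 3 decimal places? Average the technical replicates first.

Mean Ct: Hif12 undifferentiated 28.700; Hif12 differentiated 29.530; Hprt undifferentiated 16.710; Hprt differentiated 17.170
ΔCt(undifferentiated) = 28.700 − 16.710 = 11.990
ΔCt(differentiated) = 29.530 − 17.170 = 12.360
ΔΔCt = 12.360 − 11.990 = 0.370
Fold change = 2^(−0.370) = 0.7738

0.774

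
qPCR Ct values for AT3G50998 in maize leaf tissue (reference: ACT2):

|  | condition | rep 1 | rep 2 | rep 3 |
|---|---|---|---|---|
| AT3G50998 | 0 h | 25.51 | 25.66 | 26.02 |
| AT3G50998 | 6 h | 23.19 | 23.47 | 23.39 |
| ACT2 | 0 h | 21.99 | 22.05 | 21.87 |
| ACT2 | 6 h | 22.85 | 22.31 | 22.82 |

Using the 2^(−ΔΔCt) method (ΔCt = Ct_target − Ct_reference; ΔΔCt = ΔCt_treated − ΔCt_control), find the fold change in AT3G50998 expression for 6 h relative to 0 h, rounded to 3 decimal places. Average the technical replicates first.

Mean Ct: AT3G50998 0 h 25.730; AT3G50998 6 h 23.350; ACT2 0 h 21.970; ACT2 6 h 22.660
ΔCt(0 h) = 25.730 − 21.970 = 3.760
ΔCt(6 h) = 23.350 − 22.660 = 0.690
ΔΔCt = 0.690 − 3.760 = -3.070
Fold change = 2^(−(-3.070)) = 2^3.070 = 8.3977

8.398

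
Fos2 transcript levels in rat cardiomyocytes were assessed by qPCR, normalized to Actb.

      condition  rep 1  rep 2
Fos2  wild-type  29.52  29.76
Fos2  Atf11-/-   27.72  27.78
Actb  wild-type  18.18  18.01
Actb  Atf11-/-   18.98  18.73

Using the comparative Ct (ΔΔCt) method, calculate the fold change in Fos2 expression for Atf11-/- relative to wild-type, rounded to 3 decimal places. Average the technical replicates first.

6.277

Mean Ct: Fos2 wild-type 29.640; Fos2 Atf11-/- 27.750; Actb wild-type 18.095; Actb Atf11-/- 18.855
ΔCt(wild-type) = 29.640 − 18.095 = 11.545
ΔCt(Atf11-/-) = 27.750 − 18.855 = 8.895
ΔΔCt = 8.895 − 11.545 = -2.650
Fold change = 2^(−(-2.650)) = 2^2.650 = 6.2767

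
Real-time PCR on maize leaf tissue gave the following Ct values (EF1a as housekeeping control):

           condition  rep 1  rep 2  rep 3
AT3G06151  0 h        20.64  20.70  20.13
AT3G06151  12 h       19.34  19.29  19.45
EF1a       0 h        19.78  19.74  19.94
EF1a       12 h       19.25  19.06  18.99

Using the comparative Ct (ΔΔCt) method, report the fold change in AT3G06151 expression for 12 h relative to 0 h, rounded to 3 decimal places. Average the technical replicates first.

Mean Ct: AT3G06151 0 h 20.490; AT3G06151 12 h 19.360; EF1a 0 h 19.820; EF1a 12 h 19.100
ΔCt(0 h) = 20.490 − 19.820 = 0.670
ΔCt(12 h) = 19.360 − 19.100 = 0.260
ΔΔCt = 0.260 − 0.670 = -0.410
Fold change = 2^(−(-0.410)) = 2^0.410 = 1.3287

1.329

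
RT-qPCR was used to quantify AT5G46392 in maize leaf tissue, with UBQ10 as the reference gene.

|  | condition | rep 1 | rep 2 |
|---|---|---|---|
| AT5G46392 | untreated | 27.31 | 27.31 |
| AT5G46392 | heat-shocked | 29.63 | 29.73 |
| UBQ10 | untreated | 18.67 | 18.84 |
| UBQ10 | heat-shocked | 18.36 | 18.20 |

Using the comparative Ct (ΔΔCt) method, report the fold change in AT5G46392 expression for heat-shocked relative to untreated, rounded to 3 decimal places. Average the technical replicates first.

0.139

Mean Ct: AT5G46392 untreated 27.310; AT5G46392 heat-shocked 29.680; UBQ10 untreated 18.755; UBQ10 heat-shocked 18.280
ΔCt(untreated) = 27.310 − 18.755 = 8.555
ΔCt(heat-shocked) = 29.680 − 18.280 = 11.400
ΔΔCt = 11.400 − 8.555 = 2.845
Fold change = 2^(−2.845) = 0.1392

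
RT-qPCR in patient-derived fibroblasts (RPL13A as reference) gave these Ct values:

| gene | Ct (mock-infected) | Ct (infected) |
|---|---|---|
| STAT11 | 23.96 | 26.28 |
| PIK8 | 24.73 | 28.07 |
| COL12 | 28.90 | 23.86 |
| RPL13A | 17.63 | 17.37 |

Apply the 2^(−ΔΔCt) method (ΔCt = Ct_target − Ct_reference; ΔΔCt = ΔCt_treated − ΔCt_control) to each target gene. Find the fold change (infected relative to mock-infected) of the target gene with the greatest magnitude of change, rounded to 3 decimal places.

27.474

STAT11: ΔΔCt = (26.28−17.37) − (23.96−17.63) = 8.91 − 6.33 = 2.58; fold change = 2^-2.58 = 0.167
PIK8: ΔΔCt = (28.07−17.37) − (24.73−17.63) = 10.70 − 7.10 = 3.60; fold change = 2^-3.60 = 0.082
COL12: ΔΔCt = (23.86−17.37) − (28.90−17.63) = 6.49 − 11.27 = -4.78; fold change = 2^4.78 = 27.474
COL12 has the largest |ΔΔCt| = 4.78.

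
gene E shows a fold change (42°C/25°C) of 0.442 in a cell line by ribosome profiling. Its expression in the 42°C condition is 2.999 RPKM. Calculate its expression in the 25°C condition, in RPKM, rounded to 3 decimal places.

25°C expression = 2.999 / 0.442 = 6.785

6.785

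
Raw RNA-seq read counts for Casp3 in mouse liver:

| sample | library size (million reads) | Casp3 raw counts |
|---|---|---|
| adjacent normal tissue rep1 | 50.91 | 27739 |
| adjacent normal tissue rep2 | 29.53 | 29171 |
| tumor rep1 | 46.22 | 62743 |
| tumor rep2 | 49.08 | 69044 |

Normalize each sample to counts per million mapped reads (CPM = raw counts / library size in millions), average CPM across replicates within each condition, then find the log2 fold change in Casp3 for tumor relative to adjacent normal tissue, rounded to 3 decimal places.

0.851

CPM(adjacent normal tissue rep1) = 27739 / 50.91 = 544.8635
CPM(adjacent normal tissue rep2) = 29171 / 29.53 = 987.8429
CPM(tumor rep1) = 62743 / 46.22 = 1357.4859
CPM(tumor rep2) = 69044 / 49.08 = 1406.7645
mean CPM(adjacent normal tissue) = 766.3532; mean CPM(tumor) = 1382.1252
Fold change = 1382.1252 / 766.3532 = 1.80351
log2(1.80351) = 0.8508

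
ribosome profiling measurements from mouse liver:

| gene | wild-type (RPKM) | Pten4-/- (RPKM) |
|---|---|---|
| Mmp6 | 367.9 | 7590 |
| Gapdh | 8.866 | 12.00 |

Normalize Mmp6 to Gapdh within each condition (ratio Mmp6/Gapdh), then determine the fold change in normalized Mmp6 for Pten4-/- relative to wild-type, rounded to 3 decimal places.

Mmp6/Gapdh (wild-type) = 367.9 / 8.866 = 41.496
Mmp6/Gapdh (Pten4-/-) = 7590 / 12.00 = 632.5
Fold change = 632.5 / 41.496 = 15.2426

15.243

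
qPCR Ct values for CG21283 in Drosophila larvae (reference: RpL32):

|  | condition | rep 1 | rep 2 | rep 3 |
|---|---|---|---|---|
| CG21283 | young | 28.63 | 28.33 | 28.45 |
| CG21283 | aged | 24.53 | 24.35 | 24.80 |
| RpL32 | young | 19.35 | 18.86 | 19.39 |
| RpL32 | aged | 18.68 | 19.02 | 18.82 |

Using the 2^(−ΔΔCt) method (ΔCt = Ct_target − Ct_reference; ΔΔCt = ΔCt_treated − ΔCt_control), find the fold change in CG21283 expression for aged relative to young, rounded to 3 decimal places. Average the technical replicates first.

11.713

Mean Ct: CG21283 young 28.470; CG21283 aged 24.560; RpL32 young 19.200; RpL32 aged 18.840
ΔCt(young) = 28.470 − 19.200 = 9.270
ΔCt(aged) = 24.560 − 18.840 = 5.720
ΔΔCt = 5.720 − 9.270 = -3.550
Fold change = 2^(−(-3.550)) = 2^3.550 = 11.7127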